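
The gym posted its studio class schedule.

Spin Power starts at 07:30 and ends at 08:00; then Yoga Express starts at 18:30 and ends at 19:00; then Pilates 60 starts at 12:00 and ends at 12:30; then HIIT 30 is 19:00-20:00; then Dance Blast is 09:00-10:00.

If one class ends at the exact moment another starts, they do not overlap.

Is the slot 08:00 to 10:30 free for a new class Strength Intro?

No — it overlaps Dance Blast

Spin Power: ends 08:00 at or before Strength Intro starts 08:00 → clear.
Dance Blast: starts 09:00 before Strength Intro ends 10:30, and ends 10:00 after Strength Intro starts 08:00 → overlap.
Pilates 60: starts 12:00 at or after Strength Intro ends 10:30 → clear.
Yoga Express: starts 18:30 at or after Strength Intro ends 10:30 → clear.
HIIT 30: starts 19:00 at or after Strength Intro ends 10:30 → clear.
Strength Intro overlaps Dance Blast.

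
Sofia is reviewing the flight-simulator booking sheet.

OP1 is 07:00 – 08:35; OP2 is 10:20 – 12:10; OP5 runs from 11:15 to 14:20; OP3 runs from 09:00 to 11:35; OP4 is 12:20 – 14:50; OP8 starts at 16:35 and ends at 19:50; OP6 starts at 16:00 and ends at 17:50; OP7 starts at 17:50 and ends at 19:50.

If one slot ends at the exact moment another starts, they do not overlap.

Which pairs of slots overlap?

Sorted by start: OP1, OP3, OP2, OP5, OP4, OP6, OP8, OP7.
OP3 starts after OP1 ends — done with OP1.
OP2 starts before OP3 ends → OP3 and OP2 overlap.
OP5 starts before OP3 ends → OP3 and OP5 overlap.
OP4 starts after OP3 ends — done with OP3.
OP5 starts before OP2 ends → OP2 and OP5 overlap.
OP4 starts after OP2 ends — done with OP2.
OP4 starts before OP5 ends → OP5 and OP4 overlap.
OP6 starts after OP5 ends — done with OP5.
OP6 starts after OP4 ends — done with OP4.
OP8 starts before OP6 ends → OP6 and OP8 overlap.
OP7 starts exactly when OP6 ends (back-to-back, no overlap).
OP7 starts before OP8 ends → OP8 and OP7 overlap.

OP2 & OP3, OP2 & OP5, OP3 & OP5, OP4 & OP5, OP6 & OP8, OP7 & OP8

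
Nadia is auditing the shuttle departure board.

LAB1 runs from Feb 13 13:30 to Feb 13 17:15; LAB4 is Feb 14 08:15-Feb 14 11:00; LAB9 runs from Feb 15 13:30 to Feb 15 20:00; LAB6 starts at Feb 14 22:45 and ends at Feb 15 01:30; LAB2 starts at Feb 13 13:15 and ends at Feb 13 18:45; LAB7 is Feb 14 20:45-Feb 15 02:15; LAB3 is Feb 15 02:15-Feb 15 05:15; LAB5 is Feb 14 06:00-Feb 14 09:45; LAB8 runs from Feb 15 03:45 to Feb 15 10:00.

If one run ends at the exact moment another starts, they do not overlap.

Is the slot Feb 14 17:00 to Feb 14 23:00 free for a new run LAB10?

LAB2: ends Feb 13 18:45 at or before LAB10 starts Feb 14 17:00 → clear.
LAB1: ends Feb 13 17:15 at or before LAB10 starts Feb 14 17:00 → clear.
LAB5: ends Feb 14 09:45 at or before LAB10 starts Feb 14 17:00 → clear.
LAB4: ends Feb 14 11:00 at or before LAB10 starts Feb 14 17:00 → clear.
LAB7: starts Feb 14 20:45 before LAB10 ends Feb 14 23:00, and ends Feb 15 02:15 after LAB10 starts Feb 14 17:00 → overlap.
LAB6: starts Feb 14 22:45 before LAB10 ends Feb 14 23:00, and ends Feb 15 01:30 after LAB10 starts Feb 14 17:00 → overlap.
LAB3: starts Feb 15 02:15 at or after LAB10 ends Feb 14 23:00 → clear.
LAB8: starts Feb 15 03:45 at or after LAB10 ends Feb 14 23:00 → clear.
LAB9: starts Feb 15 13:30 at or after LAB10 ends Feb 14 23:00 → clear.
LAB10 overlaps LAB6, LAB7.

No — it overlaps LAB6, LAB7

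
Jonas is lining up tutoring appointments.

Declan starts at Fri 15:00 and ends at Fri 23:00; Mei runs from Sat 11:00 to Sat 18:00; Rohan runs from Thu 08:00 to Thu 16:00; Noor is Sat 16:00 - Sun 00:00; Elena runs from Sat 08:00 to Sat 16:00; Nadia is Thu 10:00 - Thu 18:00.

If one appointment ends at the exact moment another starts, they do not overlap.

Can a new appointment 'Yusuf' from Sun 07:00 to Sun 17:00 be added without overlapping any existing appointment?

Rohan: ends Thu 16:00 at or before Yusuf starts Sun 07:00 → clear.
Nadia: ends Thu 18:00 at or before Yusuf starts Sun 07:00 → clear.
Declan: ends Fri 23:00 at or before Yusuf starts Sun 07:00 → clear.
Elena: ends Sat 16:00 at or before Yusuf starts Sun 07:00 → clear.
Mei: ends Sat 18:00 at or before Yusuf starts Sun 07:00 → clear.
Noor: ends Sun 00:00 at or before Yusuf starts Sun 07:00 → clear.

Yes — the slot is free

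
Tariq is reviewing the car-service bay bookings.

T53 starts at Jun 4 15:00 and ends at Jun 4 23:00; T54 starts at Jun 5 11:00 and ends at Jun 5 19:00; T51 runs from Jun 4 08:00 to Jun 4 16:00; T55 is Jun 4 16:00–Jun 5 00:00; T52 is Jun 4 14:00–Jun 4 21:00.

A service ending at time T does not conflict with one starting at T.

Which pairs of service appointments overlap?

Two intervals overlap when each starts before the other ends.
Sorted by start: T51, T52, T53, T55, T54.
T52 starts before T51 ends → T51 and T52 overlap.
T53 starts before T51 ends → T51 and T53 overlap.
T55 starts exactly when T51 ends (back-to-back, no overlap), so nothing later overlaps T51 either.
T53 starts before T52 ends → T52 and T53 overlap.
T55 starts before T52 ends → T52 and T55 overlap.
T54 starts after T52 ends.
T55 starts before T53 ends → T53 and T55 overlap.
T54 starts after T53 ends.
T54 starts after T55 ends.

T51 & T52, T51 & T53, T52 & T53, T52 & T55, T53 & T55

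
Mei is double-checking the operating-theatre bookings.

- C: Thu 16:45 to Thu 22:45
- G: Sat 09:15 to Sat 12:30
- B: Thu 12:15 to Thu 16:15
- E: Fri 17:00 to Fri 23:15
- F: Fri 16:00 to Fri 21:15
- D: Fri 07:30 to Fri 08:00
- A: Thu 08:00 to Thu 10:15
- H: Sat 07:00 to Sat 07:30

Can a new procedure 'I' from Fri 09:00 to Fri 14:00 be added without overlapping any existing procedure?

Yes — the slot is free

A: ends Thu 10:15 at or before I starts Fri 09:00 → clear.
B: ends Thu 16:15 at or before I starts Fri 09:00 → clear.
C: ends Thu 22:45 at or before I starts Fri 09:00 → clear.
D: ends Fri 08:00 at or before I starts Fri 09:00 → clear.
F: starts Fri 16:00 at or after I ends Fri 14:00 → clear.
E: starts Fri 17:00 at or after I ends Fri 14:00 → clear.
H: starts Sat 07:00 at or after I ends Fri 14:00 → clear.
G: starts Sat 09:15 at or after I ends Fri 14:00 → clear.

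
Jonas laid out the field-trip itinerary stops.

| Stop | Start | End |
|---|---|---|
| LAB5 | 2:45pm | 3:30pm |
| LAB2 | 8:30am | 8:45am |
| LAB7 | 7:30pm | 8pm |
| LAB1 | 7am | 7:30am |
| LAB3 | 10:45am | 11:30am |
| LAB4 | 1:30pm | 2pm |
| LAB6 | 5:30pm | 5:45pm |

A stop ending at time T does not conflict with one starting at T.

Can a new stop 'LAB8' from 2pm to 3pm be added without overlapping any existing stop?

No — it overlaps LAB5

LAB1: ends 7:30am at or before LAB8 starts 2pm → clear.
LAB2: ends 8:45am at or before LAB8 starts 2pm → clear.
LAB3: ends 11:30am at or before LAB8 starts 2pm → clear.
LAB4: ends 2pm at or before LAB8 starts 2pm → clear.
LAB5: starts 2:45pm before LAB8 ends 3pm, and ends 3:30pm after LAB8 starts 2pm → overlap.
LAB6: starts 5:30pm at or after LAB8 ends 3pm → clear.
LAB7: starts 7:30pm at or after LAB8 ends 3pm → clear.
LAB8 overlaps LAB5.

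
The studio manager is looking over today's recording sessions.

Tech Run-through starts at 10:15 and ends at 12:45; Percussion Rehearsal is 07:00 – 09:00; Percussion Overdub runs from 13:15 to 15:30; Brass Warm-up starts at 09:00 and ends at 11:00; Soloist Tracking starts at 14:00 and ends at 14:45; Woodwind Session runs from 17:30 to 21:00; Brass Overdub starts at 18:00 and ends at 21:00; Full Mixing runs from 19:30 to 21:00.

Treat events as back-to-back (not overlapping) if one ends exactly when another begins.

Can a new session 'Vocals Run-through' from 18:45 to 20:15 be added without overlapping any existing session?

Percussion Rehearsal: ends 09:00 at or before Vocals Run-through starts 18:45 → clear.
Brass Warm-up: ends 11:00 at or before Vocals Run-through starts 18:45 → clear.
Tech Run-through: ends 12:45 at or before Vocals Run-through starts 18:45 → clear.
Percussion Overdub: ends 15:30 at or before Vocals Run-through starts 18:45 → clear.
Soloist Tracking: ends 14:45 at or before Vocals Run-through starts 18:45 → clear.
Woodwind Session: starts 17:30 before Vocals Run-through ends 20:15, and ends 21:00 after Vocals Run-through starts 18:45 → overlap.
Brass Overdub: starts 18:00 before Vocals Run-through ends 20:15, and ends 21:00 after Vocals Run-through starts 18:45 → overlap.
Full Mixing: starts 19:30 before Vocals Run-through ends 20:15, and ends 21:00 after Vocals Run-through starts 18:45 → overlap.
Vocals Run-through overlaps Woodwind Session, Brass Overdub, Full Mixing.

No — it overlaps Brass Overdub, Full Mixing, Woodwind Session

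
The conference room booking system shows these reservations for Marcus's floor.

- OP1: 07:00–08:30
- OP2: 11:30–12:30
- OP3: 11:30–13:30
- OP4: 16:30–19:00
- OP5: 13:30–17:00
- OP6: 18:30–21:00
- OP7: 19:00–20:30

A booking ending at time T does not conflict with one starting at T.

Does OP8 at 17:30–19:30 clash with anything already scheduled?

OP1: ends 08:30 at or before OP8 starts 17:30 → clear.
OP2: ends 12:30 at or before OP8 starts 17:30 → clear.
OP3: ends 13:30 at or before OP8 starts 17:30 → clear.
OP5: ends 17:00 at or before OP8 starts 17:30 → clear.
OP4: starts 16:30 before OP8 ends 19:30, and ends 19:00 after OP8 starts 17:30 → overlap.
OP6: starts 18:30 before OP8 ends 19:30, and ends 21:00 after OP8 starts 17:30 → overlap.
OP7: starts 19:00 before OP8 ends 19:30, and ends 20:30 after OP8 starts 17:30 → overlap.
OP8 overlaps OP4, OP6, OP7.

Yes — it overlaps OP4, OP6, OP7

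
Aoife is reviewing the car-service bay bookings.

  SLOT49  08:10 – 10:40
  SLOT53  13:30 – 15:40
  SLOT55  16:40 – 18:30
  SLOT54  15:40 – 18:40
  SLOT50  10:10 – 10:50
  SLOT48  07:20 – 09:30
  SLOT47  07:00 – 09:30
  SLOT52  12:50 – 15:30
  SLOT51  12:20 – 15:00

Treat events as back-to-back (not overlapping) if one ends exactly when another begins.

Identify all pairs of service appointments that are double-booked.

Sorted by start: SLOT47, SLOT48, SLOT49, SLOT50, SLOT51, SLOT52, SLOT53, SLOT54, SLOT55.
SLOT48 starts before SLOT47 ends → SLOT47 and SLOT48 overlap.
SLOT49 starts before SLOT47 ends → SLOT47 and SLOT49 overlap.
SLOT50 starts after SLOT47 ends; SLOT47 is clear from here.
SLOT49 starts before SLOT48 ends → SLOT48 and SLOT49 overlap.
SLOT50 starts after SLOT48 ends; SLOT48 is clear from here.
SLOT50 starts before SLOT49 ends → SLOT49 and SLOT50 overlap.
SLOT51 starts after SLOT49 ends; SLOT49 is clear from here.
SLOT51 starts after SLOT50 ends; SLOT50 is clear from here.
SLOT52 starts before SLOT51 ends → SLOT51 and SLOT52 overlap.
SLOT53 starts before SLOT51 ends → SLOT51 and SLOT53 overlap.
SLOT54 starts after SLOT51 ends; SLOT51 is clear from here.
SLOT53 starts before SLOT52 ends → SLOT52 and SLOT53 overlap.
SLOT54 starts after SLOT52 ends; SLOT52 is clear from here.
SLOT54 starts exactly when SLOT53 ends (back-to-back, no overlap); SLOT53 is clear from here.
SLOT55 starts before SLOT54 ends → SLOT54 and SLOT55 overlap.

SLOT47 & SLOT48, SLOT47 & SLOT49, SLOT48 & SLOT49, SLOT49 & SLOT50, SLOT51 & SLOT52, SLOT51 & SLOT53, SLOT52 & SLOT53, SLOT54 & SLOT55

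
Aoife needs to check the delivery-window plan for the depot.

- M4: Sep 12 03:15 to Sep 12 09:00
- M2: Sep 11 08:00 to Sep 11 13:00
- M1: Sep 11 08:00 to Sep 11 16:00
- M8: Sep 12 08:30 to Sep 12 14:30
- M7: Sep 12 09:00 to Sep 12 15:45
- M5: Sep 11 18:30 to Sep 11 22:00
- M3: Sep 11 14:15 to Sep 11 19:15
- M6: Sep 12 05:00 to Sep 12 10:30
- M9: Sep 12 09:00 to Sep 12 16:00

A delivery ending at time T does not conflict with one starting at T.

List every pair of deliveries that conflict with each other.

M1 & M2, M1 & M3, M3 & M5, M4 & M6, M4 & M8, M6 & M7, M6 & M8, M6 & M9, M7 & M8, M7 & M9, M8 & M9

Sorted by start: M1, M2, M3, M5, M4, M6, M8, M7, M9.
M2 starts before M1 ends → M1 and M2 overlap.
M3 starts before M1 ends → M1 and M3 overlap.
M5 starts after M1 ends, so M1 has no further overlaps.
M3 starts after M2 ends, so M2 has no further overlaps.
M5 starts before M3 ends → M3 and M5 overlap.
M4 starts after M3 ends, so M3 has no further overlaps.
M4 starts after M5 ends, so M5 has no further overlaps.
M6 starts before M4 ends → M4 and M6 overlap.
M8 starts before M4 ends → M4 and M8 overlap.
M7 starts exactly when M4 ends (back-to-back, no overlap), so M4 has no further overlaps.
M8 starts before M6 ends → M6 and M8 overlap.
M7 starts before M6 ends → M6 and M7 overlap.
M9 starts before M6 ends → M6 and M9 overlap.
M7 starts before M8 ends → M8 and M7 overlap.
M9 starts before M8 ends → M8 and M9 overlap.
M9 starts before M7 ends → M7 and M9 overlap.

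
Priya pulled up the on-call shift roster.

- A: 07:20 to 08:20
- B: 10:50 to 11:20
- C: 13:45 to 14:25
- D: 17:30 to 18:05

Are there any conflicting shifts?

No

Sorted by start: A, B, C, D.
B starts after A ends; A is clear from here.
C starts after B ends; B is clear from here.
D starts after C ends.
Every pair is clear; the schedule has no overlaps.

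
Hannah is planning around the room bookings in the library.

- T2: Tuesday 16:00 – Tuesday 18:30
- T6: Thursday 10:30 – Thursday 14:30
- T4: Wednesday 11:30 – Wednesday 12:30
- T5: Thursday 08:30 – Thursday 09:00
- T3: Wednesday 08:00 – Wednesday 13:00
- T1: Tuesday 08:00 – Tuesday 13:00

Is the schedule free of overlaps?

No

Two intervals overlap when each starts before the other ends.
Sorted by start: T1, T2, T3, T4, T5, T6.
T2 starts after T1 ends, so T1 has no further overlaps.
T3 starts after T2 ends, so T2 has no further overlaps.
T4 starts before T3 ends → T3 and T4 overlap.
That's a conflict, so the schedule is not conflict-free.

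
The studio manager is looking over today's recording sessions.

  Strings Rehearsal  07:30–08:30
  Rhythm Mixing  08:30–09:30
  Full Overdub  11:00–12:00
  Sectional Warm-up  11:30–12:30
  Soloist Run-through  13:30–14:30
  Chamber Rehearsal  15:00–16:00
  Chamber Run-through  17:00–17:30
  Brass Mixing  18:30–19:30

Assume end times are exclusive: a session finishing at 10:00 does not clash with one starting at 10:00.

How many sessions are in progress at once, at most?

Sort all start/end points and keep a running count:
07:30 start Strings Rehearsal → 1
08:30 end Strings Rehearsal → 0
08:30 start Rhythm Mixing → 1
09:30 end Rhythm Mixing → 0
11:00 start Full Overdub → 1
11:30 start Sectional Warm-up → 2
12:00 end Full Overdub → 1
12:30 end Sectional Warm-up → 0
13:30 start Soloist Run-through → 1
14:30 end Soloist Run-through → 0
15:00 start Chamber Rehearsal → 1
16:00 end Chamber Rehearsal → 0
17:00 start Chamber Run-through → 1
17:30 end Chamber Run-through → 0
18:30 start Brass Mixing → 1
19:30 end Brass Mixing → 0
Peak is 2, at 11:30 (Full Overdub, Sectional Warm-up).

2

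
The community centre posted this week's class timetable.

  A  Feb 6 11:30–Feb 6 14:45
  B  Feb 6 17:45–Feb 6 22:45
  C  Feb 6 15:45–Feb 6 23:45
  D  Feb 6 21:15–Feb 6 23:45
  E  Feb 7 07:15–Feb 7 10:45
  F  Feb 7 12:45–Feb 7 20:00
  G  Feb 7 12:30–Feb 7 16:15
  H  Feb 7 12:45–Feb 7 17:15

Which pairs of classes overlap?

Sorted by start: A, C, B, D, E, G, F, H.
C starts after A ends, so A has no further overlaps.
B starts before C ends → C and B overlap.
D starts before C ends → C and D overlap.
E starts after C ends, so C has no further overlaps.
D starts before B ends → B and D overlap.
E starts after B ends, so B has no further overlaps.
E starts after D ends, so D has no further overlaps.
G starts after E ends, so E has no further overlaps.
F starts before G ends → G and F overlap.
H starts before G ends → G and H overlap.
H starts before F ends → F and H overlap.

B & C, B & D, C & D, F & G, F & H, G & H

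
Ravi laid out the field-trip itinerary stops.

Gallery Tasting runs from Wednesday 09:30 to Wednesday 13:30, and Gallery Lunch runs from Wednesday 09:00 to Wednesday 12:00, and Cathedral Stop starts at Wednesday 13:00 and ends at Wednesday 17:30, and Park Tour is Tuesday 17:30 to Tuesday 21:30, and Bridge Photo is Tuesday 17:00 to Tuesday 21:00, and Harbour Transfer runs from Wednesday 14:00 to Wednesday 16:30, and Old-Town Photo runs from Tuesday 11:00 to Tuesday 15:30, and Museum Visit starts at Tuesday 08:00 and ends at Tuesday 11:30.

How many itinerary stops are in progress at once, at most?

2

Walk through starts and ends in time order (an end at T is processed before a start at T):
Tuesday 08:00 start Museum Visit → 1
Tuesday 11:00 start Old-Town Photo → 2
Tuesday 11:30 end Museum Visit → 1
Tuesday 15:30 end Old-Town Photo → 0
Tuesday 17:00 start Bridge Photo → 1
Tuesday 17:30 start Park Tour → 2
Tuesday 21:00 end Bridge Photo → 1
Tuesday 21:30 end Park Tour → 0
Wednesday 09:00 start Gallery Lunch → 1
Wednesday 09:30 start Gallery Tasting → 2
Wednesday 12:00 end Gallery Lunch → 1
Wednesday 13:00 start Cathedral Stop → 2
Wednesday 13:30 end Gallery Tasting → 1
Wednesday 14:00 start Harbour Transfer → 2
Wednesday 16:30 end Harbour Transfer → 1
Wednesday 17:30 end Cathedral Stop → 0
Peak is 2, at Tuesday 11:00 (Museum Visit, Old-Town Photo).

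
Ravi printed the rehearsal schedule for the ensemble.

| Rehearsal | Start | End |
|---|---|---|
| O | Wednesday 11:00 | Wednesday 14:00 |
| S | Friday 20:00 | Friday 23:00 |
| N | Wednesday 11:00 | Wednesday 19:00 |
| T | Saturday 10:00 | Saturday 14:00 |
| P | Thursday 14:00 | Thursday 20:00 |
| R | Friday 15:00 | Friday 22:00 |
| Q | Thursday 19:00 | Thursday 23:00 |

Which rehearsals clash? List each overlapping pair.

Sorted by start: N, O, P, Q, R, S, T.
O starts before N ends → N and O overlap.
P starts after N ends, so nothing later overlaps N either.
P starts after O ends, so nothing later overlaps O either.
Q starts before P ends → P and Q overlap.
R starts after P ends, so nothing later overlaps P either.
R starts after Q ends, so nothing later overlaps Q either.
S starts before R ends → R and S overlap.
T starts after R ends.
T starts after S ends.

N & O, P & Q, R & S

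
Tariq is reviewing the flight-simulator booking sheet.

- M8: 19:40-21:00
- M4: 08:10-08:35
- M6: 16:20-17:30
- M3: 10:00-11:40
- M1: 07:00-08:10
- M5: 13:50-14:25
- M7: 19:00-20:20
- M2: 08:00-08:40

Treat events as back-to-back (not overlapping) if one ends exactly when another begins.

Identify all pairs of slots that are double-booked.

M1 & M2, M2 & M4, M7 & M8

Check each pair: they overlap iff neither finishes before the other starts.
Sorted by start: M1, M2, M4, M3, M5, M6, M7, M8.
M2 starts before M1 ends → M1 and M2 overlap.
M4 starts exactly when M1 ends (back-to-back, no overlap), so M1 has no further overlaps.
M4 starts before M2 ends → M2 and M4 overlap.
M3 starts after M2 ends, so M2 has no further overlaps.
M3 starts after M4 ends, so M4 has no further overlaps.
M5 starts after M3 ends, so M3 has no further overlaps.
M6 starts after M5 ends, so M5 has no further overlaps.
M7 starts after M6 ends, so M6 has no further overlaps.
M8 starts before M7 ends → M7 and M8 overlap.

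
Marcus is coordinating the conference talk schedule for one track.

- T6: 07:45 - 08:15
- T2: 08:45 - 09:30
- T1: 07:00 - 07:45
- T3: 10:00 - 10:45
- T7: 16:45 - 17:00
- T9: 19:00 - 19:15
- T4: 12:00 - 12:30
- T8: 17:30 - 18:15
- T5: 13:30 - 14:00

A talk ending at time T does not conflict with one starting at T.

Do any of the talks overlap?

No

Check each pair: they overlap iff neither finishes before the other starts.
Sorted by start: T1, T6, T2, T3, T4, T5, T7, T8, T9.
T6 starts exactly when T1 ends (back-to-back, no overlap); T1 is clear from here.
T2 starts after T6 ends; T6 is clear from here.
T3 starts after T2 ends; T2 is clear from here.
T4 starts after T3 ends; T3 is clear from here.
T5 starts after T4 ends; T4 is clear from here.
T7 starts after T5 ends; T5 is clear from here.
T8 starts after T7 ends; T7 is clear from here.
T9 starts after T8 ends.
Every pair is clear; the schedule has no overlaps.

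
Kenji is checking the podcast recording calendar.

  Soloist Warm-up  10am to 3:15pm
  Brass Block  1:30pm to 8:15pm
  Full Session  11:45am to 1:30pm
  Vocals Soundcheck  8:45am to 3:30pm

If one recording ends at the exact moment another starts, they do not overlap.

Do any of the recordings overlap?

Check each pair: they overlap iff neither finishes before the other starts.
Sorted by start: Vocals Soundcheck, Soloist Warm-up, Full Session, Brass Block.
Soloist Warm-up starts before Vocals Soundcheck ends → Vocals Soundcheck and Soloist Warm-up overlap.
That's a conflict, so the schedule is not conflict-free.

Yes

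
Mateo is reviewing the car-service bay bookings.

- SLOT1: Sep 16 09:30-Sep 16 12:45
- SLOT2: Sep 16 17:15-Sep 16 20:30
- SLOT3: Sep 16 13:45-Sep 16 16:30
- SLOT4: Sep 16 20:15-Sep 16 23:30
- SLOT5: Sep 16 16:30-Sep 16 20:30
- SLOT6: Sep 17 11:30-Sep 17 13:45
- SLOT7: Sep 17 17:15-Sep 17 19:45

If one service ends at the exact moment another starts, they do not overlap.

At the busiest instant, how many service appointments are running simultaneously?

Sort all start/end points and keep a running count:
Sep 16 09:30 start SLOT1 → 1
Sep 16 12:45 end SLOT1 → 0
Sep 16 13:45 start SLOT3 → 1
Sep 16 16:30 end SLOT3 → 0
Sep 16 16:30 start SLOT5 → 1
Sep 16 17:15 start SLOT2 → 2
Sep 16 20:15 start SLOT4 → 3
Sep 16 20:30 end SLOT2 → 2
Sep 16 20:30 end SLOT5 → 1
Sep 16 23:30 end SLOT4 → 0
Sep 17 11:30 start SLOT6 → 1
Sep 17 13:45 end SLOT6 → 0
Sep 17 17:15 start SLOT7 → 1
Sep 17 19:45 end SLOT7 → 0
Peak is 3, at Sep 16 20:15 (SLOT2, SLOT4, SLOT5).

3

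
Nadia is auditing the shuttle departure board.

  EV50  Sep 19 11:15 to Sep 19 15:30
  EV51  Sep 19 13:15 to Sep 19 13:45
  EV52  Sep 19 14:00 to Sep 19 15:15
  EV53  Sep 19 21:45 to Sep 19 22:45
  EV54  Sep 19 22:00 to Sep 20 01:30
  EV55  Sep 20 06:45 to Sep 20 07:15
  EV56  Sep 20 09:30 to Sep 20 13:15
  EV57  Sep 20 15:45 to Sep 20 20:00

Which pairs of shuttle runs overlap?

EV50 & EV51, EV50 & EV52, EV53 & EV54

Two intervals overlap when each starts before the other ends.
Sorted by start: EV50, EV51, EV52, EV53, EV54, EV55, EV56, EV57.
EV51 starts before EV50 ends → EV50 and EV51 overlap.
EV52 starts before EV50 ends → EV50 and EV52 overlap.
EV53 starts after EV50 ends, so nothing later overlaps EV50 either.
EV52 starts after EV51 ends, so nothing later overlaps EV51 either.
EV53 starts after EV52 ends, so nothing later overlaps EV52 either.
EV54 starts before EV53 ends → EV53 and EV54 overlap.
EV55 starts after EV53 ends, so nothing later overlaps EV53 either.
EV55 starts after EV54 ends, so nothing later overlaps EV54 either.
EV56 starts after EV55 ends, so nothing later overlaps EV55 either.
EV57 starts after EV56 ends.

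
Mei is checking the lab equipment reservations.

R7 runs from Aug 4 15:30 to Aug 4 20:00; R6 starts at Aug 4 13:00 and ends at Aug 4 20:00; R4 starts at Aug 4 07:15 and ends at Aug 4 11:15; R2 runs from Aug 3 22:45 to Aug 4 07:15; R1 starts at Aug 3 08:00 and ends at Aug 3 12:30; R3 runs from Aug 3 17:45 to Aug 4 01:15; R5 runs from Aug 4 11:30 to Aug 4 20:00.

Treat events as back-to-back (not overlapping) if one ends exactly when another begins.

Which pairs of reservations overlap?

Sorted by start: R1, R3, R2, R4, R5, R6, R7.
R3 starts after R1 ends, so R1 has no further overlaps.
R2 starts before R3 ends → R3 and R2 overlap.
R4 starts after R3 ends, so R3 has no further overlaps.
R4 starts exactly when R2 ends (back-to-back, no overlap), so R2 has no further overlaps.
R5 starts after R4 ends, so R4 has no further overlaps.
R6 starts before R5 ends → R5 and R6 overlap.
R7 starts before R5 ends → R5 and R7 overlap.
R7 starts before R6 ends → R6 and R7 overlap.

R2 & R3, R5 & R6, R5 & R7, R6 & R7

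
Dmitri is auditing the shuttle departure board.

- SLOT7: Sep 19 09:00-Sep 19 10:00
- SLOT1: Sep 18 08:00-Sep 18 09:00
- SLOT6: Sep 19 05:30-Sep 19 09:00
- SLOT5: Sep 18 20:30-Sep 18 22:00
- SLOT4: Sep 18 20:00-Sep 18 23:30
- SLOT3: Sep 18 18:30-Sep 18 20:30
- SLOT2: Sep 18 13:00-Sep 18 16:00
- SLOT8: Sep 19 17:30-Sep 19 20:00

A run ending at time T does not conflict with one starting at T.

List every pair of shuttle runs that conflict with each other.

SLOT3 & SLOT4, SLOT4 & SLOT5

Sorted by start: SLOT1, SLOT2, SLOT3, SLOT4, SLOT5, SLOT6, SLOT7, SLOT8.
SLOT2 starts after SLOT1 ends, so nothing later overlaps SLOT1 either.
SLOT3 starts after SLOT2 ends, so nothing later overlaps SLOT2 either.
SLOT4 starts before SLOT3 ends → SLOT3 and SLOT4 overlap.
SLOT5 starts exactly when SLOT3 ends (back-to-back, no overlap), so nothing later overlaps SLOT3 either.
SLOT5 starts before SLOT4 ends → SLOT4 and SLOT5 overlap.
SLOT6 starts after SLOT4 ends, so nothing later overlaps SLOT4 either.
SLOT6 starts after SLOT5 ends, so nothing later overlaps SLOT5 either.
SLOT7 starts exactly when SLOT6 ends (back-to-back, no overlap), so nothing later overlaps SLOT6 either.
SLOT8 starts after SLOT7 ends.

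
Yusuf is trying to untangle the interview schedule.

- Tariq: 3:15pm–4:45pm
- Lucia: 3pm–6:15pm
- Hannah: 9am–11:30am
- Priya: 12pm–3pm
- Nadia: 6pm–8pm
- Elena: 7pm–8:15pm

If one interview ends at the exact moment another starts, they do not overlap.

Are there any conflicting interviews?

Yes

Sorted by start: Hannah, Priya, Lucia, Tariq, Nadia, Elena.
Priya starts after Hannah ends — done with Hannah.
Lucia starts exactly when Priya ends (back-to-back, no overlap) — done with Priya.
Tariq starts before Lucia ends → Lucia and Tariq overlap.
That's a conflict, so the schedule is not conflict-free.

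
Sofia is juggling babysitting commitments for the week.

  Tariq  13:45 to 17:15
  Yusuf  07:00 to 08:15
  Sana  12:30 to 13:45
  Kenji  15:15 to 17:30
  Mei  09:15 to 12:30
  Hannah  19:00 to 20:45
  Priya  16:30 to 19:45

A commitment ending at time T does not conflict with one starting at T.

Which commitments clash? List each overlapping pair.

Sorted by start: Yusuf, Mei, Sana, Tariq, Kenji, Priya, Hannah.
Mei starts after Yusuf ends, so Yusuf has no further overlaps.
Sana starts exactly when Mei ends (back-to-back, no overlap), so Mei has no further overlaps.
Tariq starts exactly when Sana ends (back-to-back, no overlap), so Sana has no further overlaps.
Kenji starts before Tariq ends → Tariq and Kenji overlap.
Priya starts before Tariq ends → Tariq and Priya overlap.
Hannah starts after Tariq ends.
Priya starts before Kenji ends → Kenji and Priya overlap.
Hannah starts after Kenji ends.
Hannah starts before Priya ends → Priya and Hannah overlap.

Hannah & Priya, Kenji & Priya, Kenji & Tariq, Priya & Tariq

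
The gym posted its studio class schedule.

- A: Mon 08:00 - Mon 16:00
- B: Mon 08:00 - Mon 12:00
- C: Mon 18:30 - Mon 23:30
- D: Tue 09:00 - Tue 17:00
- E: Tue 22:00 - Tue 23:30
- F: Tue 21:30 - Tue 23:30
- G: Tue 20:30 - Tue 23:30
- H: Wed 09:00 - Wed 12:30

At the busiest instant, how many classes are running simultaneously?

3

Sort all start/end points and keep a running count:
Mon 08:00 start A → 1
Mon 08:00 start B → 2
Mon 12:00 end B → 1
Mon 16:00 end A → 0
Mon 18:30 start C → 1
Mon 23:30 end C → 0
Tue 09:00 start D → 1
Tue 17:00 end D → 0
Tue 20:30 start G → 1
Tue 21:30 start F → 2
Tue 22:00 start E → 3
Tue 23:30 end E → 2
Tue 23:30 end F → 1
Tue 23:30 end G → 0
Wed 09:00 start H → 1
Wed 12:30 end H → 0
Peak is 3, at Tue 22:00 (E, F, G).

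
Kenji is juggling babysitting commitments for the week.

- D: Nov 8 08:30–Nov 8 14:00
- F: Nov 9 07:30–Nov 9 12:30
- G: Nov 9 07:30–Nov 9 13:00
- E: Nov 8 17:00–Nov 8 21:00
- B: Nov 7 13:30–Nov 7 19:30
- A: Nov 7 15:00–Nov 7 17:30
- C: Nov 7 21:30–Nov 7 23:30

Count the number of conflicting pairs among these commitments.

2

Two intervals overlap when each starts before the other ends.
Sorted by start: B, A, C, D, E, F, G.
A starts before B ends → B and A overlap.
C starts after B ends, so B has no further overlaps.
C starts after A ends, so A has no further overlaps.
D starts after C ends, so C has no further overlaps.
E starts after D ends, so D has no further overlaps.
F starts after E ends, so E has no further overlaps.
G starts before F ends → F and G overlap.
Overlapping pairs: A & B, F & G — 2 in total.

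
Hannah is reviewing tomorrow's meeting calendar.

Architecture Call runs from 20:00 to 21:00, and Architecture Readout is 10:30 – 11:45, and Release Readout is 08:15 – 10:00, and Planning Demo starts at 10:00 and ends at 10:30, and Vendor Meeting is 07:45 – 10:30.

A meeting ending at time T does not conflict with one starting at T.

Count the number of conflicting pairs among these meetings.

Sorted by start: Vendor Meeting, Release Readout, Planning Demo, Architecture Readout, Architecture Call.
Release Readout starts before Vendor Meeting ends → Vendor Meeting and Release Readout overlap.
Planning Demo starts before Vendor Meeting ends → Vendor Meeting and Planning Demo overlap.
Architecture Readout starts exactly when Vendor Meeting ends (back-to-back, no overlap) — done with Vendor Meeting.
Planning Demo starts exactly when Release Readout ends (back-to-back, no overlap) — done with Release Readout.
Architecture Readout starts exactly when Planning Demo ends (back-to-back, no overlap) — done with Planning Demo.
Architecture Call starts after Architecture Readout ends.
Overlapping pairs: Planning Demo & Vendor Meeting, Release Readout & Vendor Meeting — 2 in total.

2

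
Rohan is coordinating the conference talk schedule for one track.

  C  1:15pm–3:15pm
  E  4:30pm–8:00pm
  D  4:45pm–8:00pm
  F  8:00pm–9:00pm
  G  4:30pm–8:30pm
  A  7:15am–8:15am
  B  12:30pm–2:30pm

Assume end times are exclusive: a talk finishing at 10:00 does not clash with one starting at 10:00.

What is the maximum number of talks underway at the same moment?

3

Walk through starts and ends in time order (an end at T is processed before a start at T):
7:15am start A → 1
8:15am end A → 0
12:30pm start B → 1
1:15pm start C → 2
2:30pm end B → 1
3:15pm end C → 0
4:30pm start E → 1
4:30pm start G → 2
4:45pm start D → 3
8:00pm end D → 2
8:00pm end E → 1
8:00pm start F → 2
8:30pm end G → 1
9:00pm end F → 0
Peak is 3, at 4:45pm (D, E, G).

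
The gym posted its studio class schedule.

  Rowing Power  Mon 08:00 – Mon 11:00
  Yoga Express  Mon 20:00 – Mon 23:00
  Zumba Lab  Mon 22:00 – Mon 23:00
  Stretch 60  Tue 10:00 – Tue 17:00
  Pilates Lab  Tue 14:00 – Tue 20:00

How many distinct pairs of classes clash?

2

Check each pair: they overlap iff neither finishes before the other starts.
Sorted by start: Rowing Power, Yoga Express, Zumba Lab, Stretch 60, Pilates Lab.
Yoga Express starts after Rowing Power ends — done with Rowing Power.
Zumba Lab starts before Yoga Express ends → Yoga Express and Zumba Lab overlap.
Stretch 60 starts after Yoga Express ends — done with Yoga Express.
Stretch 60 starts after Zumba Lab ends — done with Zumba Lab.
Pilates Lab starts before Stretch 60 ends → Stretch 60 and Pilates Lab overlap.
Overlapping pairs: Pilates Lab & Stretch 60, Yoga Express & Zumba Lab — 2 in total.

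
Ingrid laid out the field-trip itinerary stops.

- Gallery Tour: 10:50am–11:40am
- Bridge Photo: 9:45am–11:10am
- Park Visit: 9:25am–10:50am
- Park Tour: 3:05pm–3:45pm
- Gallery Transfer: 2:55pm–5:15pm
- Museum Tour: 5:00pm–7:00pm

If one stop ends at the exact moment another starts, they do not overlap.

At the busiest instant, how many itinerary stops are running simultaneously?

2

Sweep the timeline, counting +1 at each start and −1 at each end (ends before starts at a tie):
9:25am start Park Visit → 1
9:45am start Bridge Photo → 2
10:50am end Park Visit → 1
10:50am start Gallery Tour → 2
11:10am end Bridge Photo → 1
11:40am end Gallery Tour → 0
2:55pm start Gallery Transfer → 1
3:05pm start Park Tour → 2
3:45pm end Park Tour → 1
5:00pm start Museum Tour → 2
5:15pm end Gallery Transfer → 1
7:00pm end Museum Tour → 0
Peak is 2, at 9:45am (Bridge Photo, Park Visit).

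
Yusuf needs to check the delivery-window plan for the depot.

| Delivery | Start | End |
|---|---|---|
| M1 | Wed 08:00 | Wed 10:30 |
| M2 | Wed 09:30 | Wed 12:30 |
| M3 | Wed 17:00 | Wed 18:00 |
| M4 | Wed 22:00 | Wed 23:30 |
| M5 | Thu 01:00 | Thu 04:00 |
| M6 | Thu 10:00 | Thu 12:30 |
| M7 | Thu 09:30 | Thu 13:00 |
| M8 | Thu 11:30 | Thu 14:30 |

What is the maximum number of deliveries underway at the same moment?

Sort all start/end points and keep a running count:
Wed 08:00 start M1 → 1
Wed 09:30 start M2 → 2
Wed 10:30 end M1 → 1
Wed 12:30 end M2 → 0
Wed 17:00 start M3 → 1
Wed 18:00 end M3 → 0
Wed 22:00 start M4 → 1
Wed 23:30 end M4 → 0
Thu 01:00 start M5 → 1
Thu 04:00 end M5 → 0
Thu 09:30 start M7 → 1
Thu 10:00 start M6 → 2
Thu 11:30 start M8 → 3
Thu 12:30 end M6 → 2
Thu 13:00 end M7 → 1
Thu 14:30 end M8 → 0
Peak is 3, at Thu 11:30 (M6, M7, M8).

3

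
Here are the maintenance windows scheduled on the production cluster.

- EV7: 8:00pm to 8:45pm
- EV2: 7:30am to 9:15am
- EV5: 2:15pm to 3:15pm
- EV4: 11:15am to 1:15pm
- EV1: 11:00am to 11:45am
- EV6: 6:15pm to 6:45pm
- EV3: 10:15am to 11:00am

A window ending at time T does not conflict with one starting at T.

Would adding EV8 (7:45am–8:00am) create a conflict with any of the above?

EV2: starts 7:30am before EV8 ends 8:00am, and ends 9:15am after EV8 starts 7:45am → overlap.
EV3: starts 10:15am at or after EV8 ends 8:00am → clear.
EV1: starts 11:00am at or after EV8 ends 8:00am → clear.
EV4: starts 11:15am at or after EV8 ends 8:00am → clear.
EV5: starts 2:15pm at or after EV8 ends 8:00am → clear.
EV6: starts 6:15pm at or after EV8 ends 8:00am → clear.
EV7: starts 8:00pm at or after EV8 ends 8:00am → clear.
EV8 overlaps EV2.

Yes — it overlaps EV2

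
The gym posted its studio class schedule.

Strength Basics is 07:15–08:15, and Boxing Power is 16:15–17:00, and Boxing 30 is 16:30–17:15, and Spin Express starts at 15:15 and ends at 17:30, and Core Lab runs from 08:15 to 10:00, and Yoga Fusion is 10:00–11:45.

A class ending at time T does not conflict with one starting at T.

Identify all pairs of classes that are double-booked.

Boxing 30 & Boxing Power, Boxing 30 & Spin Express, Boxing Power & Spin Express

Sorted by start: Strength Basics, Core Lab, Yoga Fusion, Spin Express, Boxing Power, Boxing 30.
Core Lab starts exactly when Strength Basics ends (back-to-back, no overlap); Strength Basics is clear from here.
Yoga Fusion starts exactly when Core Lab ends (back-to-back, no overlap); Core Lab is clear from here.
Spin Express starts after Yoga Fusion ends; Yoga Fusion is clear from here.
Boxing Power starts before Spin Express ends → Spin Express and Boxing Power overlap.
Boxing 30 starts before Spin Express ends → Spin Express and Boxing 30 overlap.
Boxing 30 starts before Boxing Power ends → Boxing Power and Boxing 30 overlap.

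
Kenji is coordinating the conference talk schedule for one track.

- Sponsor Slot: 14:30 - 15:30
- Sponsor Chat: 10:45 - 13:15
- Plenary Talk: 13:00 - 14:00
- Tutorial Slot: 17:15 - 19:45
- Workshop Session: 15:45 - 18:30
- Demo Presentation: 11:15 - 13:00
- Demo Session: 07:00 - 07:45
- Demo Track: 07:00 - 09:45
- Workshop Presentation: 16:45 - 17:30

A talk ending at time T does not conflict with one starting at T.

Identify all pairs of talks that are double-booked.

Sorted by start: Demo Track, Demo Session, Sponsor Chat, Demo Presentation, Plenary Talk, Sponsor Slot, Workshop Session, Workshop Presentation, Tutorial Slot.
Demo Session starts before Demo Track ends → Demo Track and Demo Session overlap.
Sponsor Chat starts after Demo Track ends, so Demo Track has no further overlaps.
Sponsor Chat starts after Demo Session ends, so Demo Session has no further overlaps.
Demo Presentation starts before Sponsor Chat ends → Sponsor Chat and Demo Presentation overlap.
Plenary Talk starts before Sponsor Chat ends → Sponsor Chat and Plenary Talk overlap.
Sponsor Slot starts after Sponsor Chat ends, so Sponsor Chat has no further overlaps.
Plenary Talk starts exactly when Demo Presentation ends (back-to-back, no overlap), so Demo Presentation has no further overlaps.
Sponsor Slot starts after Plenary Talk ends, so Plenary Talk has no further overlaps.
Workshop Session starts after Sponsor Slot ends, so Sponsor Slot has no further overlaps.
Workshop Presentation starts before Workshop Session ends → Workshop Session and Workshop Presentation overlap.
Tutorial Slot starts before Workshop Session ends → Workshop Session and Tutorial Slot overlap.
Tutorial Slot starts before Workshop Presentation ends → Workshop Presentation and Tutorial Slot overlap.

Demo Presentation & Sponsor Chat, Demo Session & Demo Track, Plenary Talk & Sponsor Chat, Tutorial Slot & Workshop Presentation, Tutorial Slot & Workshop Session, Workshop Presentation & Workshop Session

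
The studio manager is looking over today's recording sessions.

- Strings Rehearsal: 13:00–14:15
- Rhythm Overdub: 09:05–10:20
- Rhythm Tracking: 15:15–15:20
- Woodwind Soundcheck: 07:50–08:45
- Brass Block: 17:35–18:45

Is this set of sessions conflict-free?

Yes

Two intervals overlap when each starts before the other ends.
Sorted by start: Woodwind Soundcheck, Rhythm Overdub, Strings Rehearsal, Rhythm Tracking, Brass Block.
Rhythm Overdub starts after Woodwind Soundcheck ends, so nothing later overlaps Woodwind Soundcheck either.
Strings Rehearsal starts after Rhythm Overdub ends, so nothing later overlaps Rhythm Overdub either.
Rhythm Tracking starts after Strings Rehearsal ends, so nothing later overlaps Strings Rehearsal either.
Brass Block starts after Rhythm Tracking ends.
Every pair is clear; the schedule has no overlaps.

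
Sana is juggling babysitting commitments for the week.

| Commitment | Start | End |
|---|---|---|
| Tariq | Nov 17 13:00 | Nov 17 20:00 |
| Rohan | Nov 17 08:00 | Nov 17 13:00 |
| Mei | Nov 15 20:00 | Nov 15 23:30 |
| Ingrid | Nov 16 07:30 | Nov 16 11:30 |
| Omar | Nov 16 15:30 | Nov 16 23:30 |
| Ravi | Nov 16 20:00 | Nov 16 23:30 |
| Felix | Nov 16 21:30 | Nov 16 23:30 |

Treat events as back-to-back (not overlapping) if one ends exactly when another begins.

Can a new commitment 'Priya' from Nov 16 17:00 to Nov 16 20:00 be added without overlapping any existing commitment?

No — it overlaps Omar

Mei: ends Nov 15 23:30 at or before Priya starts Nov 16 17:00 → clear.
Ingrid: ends Nov 16 11:30 at or before Priya starts Nov 16 17:00 → clear.
Omar: starts Nov 16 15:30 before Priya ends Nov 16 20:00, and ends Nov 16 23:30 after Priya starts Nov 16 17:00 → overlap.
Ravi: starts Nov 16 20:00 at or after Priya ends Nov 16 20:00 → clear.
Felix: starts Nov 16 21:30 at or after Priya ends Nov 16 20:00 → clear.
Rohan: starts Nov 17 08:00 at or after Priya ends Nov 16 20:00 → clear.
Tariq: starts Nov 17 13:00 at or after Priya ends Nov 16 20:00 → clear.
Priya overlaps Omar.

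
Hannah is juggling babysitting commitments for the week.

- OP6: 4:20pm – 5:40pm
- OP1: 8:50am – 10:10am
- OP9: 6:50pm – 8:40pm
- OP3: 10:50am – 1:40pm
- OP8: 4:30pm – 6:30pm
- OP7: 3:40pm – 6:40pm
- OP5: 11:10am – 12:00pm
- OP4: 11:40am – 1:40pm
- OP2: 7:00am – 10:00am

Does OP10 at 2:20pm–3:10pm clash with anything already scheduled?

OP2: ends 10:00am at or before OP10 starts 2:20pm → clear.
OP1: ends 10:10am at or before OP10 starts 2:20pm → clear.
OP3: ends 1:40pm at or before OP10 starts 2:20pm → clear.
OP5: ends 12:00pm at or before OP10 starts 2:20pm → clear.
OP4: ends 1:40pm at or before OP10 starts 2:20pm → clear.
OP7: starts 3:40pm at or after OP10 ends 3:10pm → clear.
OP6: starts 4:20pm at or after OP10 ends 3:10pm → clear.
OP8: starts 4:30pm at or after OP10 ends 3:10pm → clear.
OP9: starts 6:50pm at or after OP10 ends 3:10pm → clear.

No — it doesn't clash with anything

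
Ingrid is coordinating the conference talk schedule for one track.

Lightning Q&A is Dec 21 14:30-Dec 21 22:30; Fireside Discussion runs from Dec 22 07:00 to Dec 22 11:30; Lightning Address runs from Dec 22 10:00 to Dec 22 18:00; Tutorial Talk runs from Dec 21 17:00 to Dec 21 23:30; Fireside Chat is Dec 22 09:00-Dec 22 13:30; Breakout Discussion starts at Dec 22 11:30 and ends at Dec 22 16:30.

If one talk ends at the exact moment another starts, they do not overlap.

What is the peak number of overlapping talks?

Walk through starts and ends in time order (an end at T is processed before a start at T):
Dec 21 14:30 start Lightning Q&A → 1
Dec 21 17:00 start Tutorial Talk → 2
Dec 21 22:30 end Lightning Q&A → 1
Dec 21 23:30 end Tutorial Talk → 0
Dec 22 07:00 start Fireside Discussion → 1
Dec 22 09:00 start Fireside Chat → 2
Dec 22 10:00 start Lightning Address → 3
Dec 22 11:30 end Fireside Discussion → 2
Dec 22 11:30 start Breakout Discussion → 3
Dec 22 13:30 end Fireside Chat → 2
Dec 22 16:30 end Breakout Discussion → 1
Dec 22 18:00 end Lightning Address → 0
Peak is 3, at Dec 22 10:00 (Fireside Chat, Fireside Discussion, Lightning Address).

3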